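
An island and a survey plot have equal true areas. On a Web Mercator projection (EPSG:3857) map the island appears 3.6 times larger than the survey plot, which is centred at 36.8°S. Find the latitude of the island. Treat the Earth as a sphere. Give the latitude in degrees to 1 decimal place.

On Mercator, (apparent₁)/(apparent₂) = sec²φ₁ / sec²φ₂ when true areas are equal.
cos²φ₂ / cos²φ₁ = 3.6  ⇒  cos φ₁ = cos 36.8° / √3.6 = 0.8007/1.897 = 0.4220.
φ₁ = arccos(0.4220) ≈ 65.0°.

65.0°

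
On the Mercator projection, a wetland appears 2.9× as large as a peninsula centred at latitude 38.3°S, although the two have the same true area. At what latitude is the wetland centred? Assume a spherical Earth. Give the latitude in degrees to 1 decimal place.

62.6°

Mercator areal scale is sec²φ, so apparent-area ratio = sec²φ₁ / sec²φ₂ = cos²φ₂ / cos²φ₁.
cos²φ₂ / cos²φ₁ = 2.9  ⇒  cos φ₁ = cos 38.3° / √2.9 = 0.7848/1.703 = 0.4608.
φ₁ = arccos(0.4608) ≈ 62.6°.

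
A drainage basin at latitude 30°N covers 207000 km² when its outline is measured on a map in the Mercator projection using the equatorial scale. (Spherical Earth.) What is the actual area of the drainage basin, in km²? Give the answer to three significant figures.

155000 km²

The Mercator projection is conformal; its linear scale factor is the same in every direction and equals sec φ = 1/cos φ.
Areal scale = k² = sec²φ = 1/cos²(30°) = 1/0.8660² = 1.333.
True area = apparent / (areal scale) = 207000 / 1.333 ≈ 155000 km².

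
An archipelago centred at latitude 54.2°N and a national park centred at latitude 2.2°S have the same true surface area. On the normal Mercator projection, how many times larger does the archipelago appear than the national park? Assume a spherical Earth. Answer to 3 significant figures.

2.92

Mercator is conformal with k = sec φ, so areal scale = k² = sec²φ.
At 54.2°: sec²(54.2°) = 1/0.5850² = 2.922.
At 2.2°: sec²(2.2°) = 1/0.9993² = 1.001.
Ratio = 2.922/1.001 = cos²(2.2°)/cos²(54.2°) ≈ 2.92.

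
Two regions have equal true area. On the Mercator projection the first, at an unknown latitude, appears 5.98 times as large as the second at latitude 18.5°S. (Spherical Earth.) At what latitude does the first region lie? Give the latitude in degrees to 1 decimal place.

For equal true areas on Mercator, apparent areas scale as sec²φ, so the ratio is cos²φ₂ / cos²φ₁.
cos²φ₂ / cos²φ₁ = 5.98  ⇒  cos φ₁ = cos 18.5° / √5.98 = 0.9483/2.445 = 0.3878.
φ₁ = arccos(0.3878) ≈ 67.2°.

67.2°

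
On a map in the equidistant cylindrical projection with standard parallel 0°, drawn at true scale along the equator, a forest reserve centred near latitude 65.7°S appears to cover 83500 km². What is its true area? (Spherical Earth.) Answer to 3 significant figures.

In the plate carrée (x = Rλ, y = Rφ), meridians are true-scale (h = 1) and parallels are stretched by k = sec φ.
Areal scale = h·k = 1 × sec φ; at 65.7°, h = 1.000, k = 2.430, so h·k = 2.430.
True area = apparent / (areal scale) = 83500 / 2.430 ≈ 34400 km².

34400 km²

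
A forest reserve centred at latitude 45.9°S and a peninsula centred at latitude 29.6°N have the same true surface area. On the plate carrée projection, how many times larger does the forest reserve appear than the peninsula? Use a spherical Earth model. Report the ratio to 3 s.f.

1.25

Plate carrée maps x = Rλ, y = Rφ. The meridian scale is h = 1 and the parallel scale is k = 1/cos φ = sec φ.
Areal scale at 45.9°: h·k = 1.000 × 1.437 = 1.437.
Areal scale at 29.6°: h·k = 1.000 × 1.150 = 1.150.
Ratio = 1.437/1.150 ≈ 1.25.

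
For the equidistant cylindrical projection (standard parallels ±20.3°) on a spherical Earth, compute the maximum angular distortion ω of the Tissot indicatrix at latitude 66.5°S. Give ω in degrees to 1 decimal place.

47.6°

With standard parallel φ₀ = 20.3°, the equirectangular projection gives x = Rλ cos φ₀, y = Rφ, so h = 1 and k = cos 20.3° / cos φ.
At 66.5°: h = 1.000, k = 2.352; principal scales a = 2.352, b = 1.000.
sin(ω/2) = (a − b)/(a + b) = 1.352/3.352 = 0.4034, so ω = 2 arcsin(0.4034) ≈ 47.6°.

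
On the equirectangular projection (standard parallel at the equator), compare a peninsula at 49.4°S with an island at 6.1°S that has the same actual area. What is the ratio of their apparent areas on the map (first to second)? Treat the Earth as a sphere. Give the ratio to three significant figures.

In the plate carrée (x = Rλ, y = Rφ), meridians are true-scale (h = 1) and parallels are stretched by k = sec φ.
Areal scale at 49.4°: h·k = 1.000 × 1.537 = 1.537.
Areal scale at 6.1°: h·k = 1.000 × 1.006 = 1.006.
Ratio = 1.537/1.006 ≈ 1.53.

1.53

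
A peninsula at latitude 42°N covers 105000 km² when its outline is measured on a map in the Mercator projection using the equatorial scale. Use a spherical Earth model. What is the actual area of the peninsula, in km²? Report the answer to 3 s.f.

58000 km²

The Mercator projection is conformal; its linear scale factor is the same in every direction and equals sec φ = 1/cos φ.
Areal scale = k² = sec²φ = 1/cos²(42°) = 1/0.7431² = 1.811.
True area = apparent / (areal scale) = 105000 / 1.811 ≈ 58000 km².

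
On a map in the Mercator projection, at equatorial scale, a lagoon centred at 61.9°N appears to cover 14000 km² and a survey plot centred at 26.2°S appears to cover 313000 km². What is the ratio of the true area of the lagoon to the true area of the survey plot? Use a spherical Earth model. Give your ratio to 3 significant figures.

0.0123

On Mercator the areal scale is sec²φ, so true area = apparent × cos²φ.
True area of lagoon: 14000 × cos²(61.9°) = 14000 × 0.2219 = 3106 km².
True area of survey plot: 313000 × cos²(26.2°) = 313000 × 0.8051 = 252000 km².
Ratio = 3106 / 252000 ≈ 0.0123.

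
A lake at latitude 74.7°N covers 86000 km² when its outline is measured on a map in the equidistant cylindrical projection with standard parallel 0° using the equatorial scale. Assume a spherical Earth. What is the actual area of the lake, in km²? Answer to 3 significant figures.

For the equirectangular projection with φ₀ = 0 (plate carrée), h = 1 along meridians and k = sec φ along parallels.
Areal scale = h·k = 1 × sec φ; at 74.7°, h = 1.000, k = 3.790, so h·k = 3.790.
True area = apparent / (areal scale) = 86000 / 3.790 ≈ 22700 km².

22700 km²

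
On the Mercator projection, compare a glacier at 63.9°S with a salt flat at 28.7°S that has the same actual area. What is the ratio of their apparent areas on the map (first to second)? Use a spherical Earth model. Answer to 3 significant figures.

3.98

On Mercator, area is exaggerated by sec²φ = 1/cos²φ.
At 63.9°: sec²(63.9°) = 1/0.4399² = 5.167.
At 28.7°: sec²(28.7°) = 1/0.8771² = 1.300.
Ratio = 5.167/1.300 = cos²(28.7°)/cos²(63.9°) ≈ 3.98.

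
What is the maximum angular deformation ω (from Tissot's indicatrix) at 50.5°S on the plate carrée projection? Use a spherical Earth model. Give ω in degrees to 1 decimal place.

Plate carrée maps x = Rλ, y = Rφ. The meridian scale is h = 1 and the parallel scale is k = 1/cos φ = sec φ.
At 50.5°: h = 1.000, k = 1.572; principal scales a = 1.572, b = 1.000.
sin(ω/2) = (a − b)/(a + b) = 0.5721/2.572 = 0.2224, so ω = 2 arcsin(0.2224) ≈ 25.7°.

25.7°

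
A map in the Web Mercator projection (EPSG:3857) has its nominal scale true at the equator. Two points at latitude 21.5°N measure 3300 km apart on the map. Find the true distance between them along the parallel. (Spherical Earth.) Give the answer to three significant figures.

3070 km

The Mercator projection is conformal; its linear scale factor is the same in every direction and equals sec φ = 1/cos φ.
Along the parallel at 21.5°, map distances are exaggerated by k = sec 21.5° = 1.075.
True distance = 3300 / 1.075 = 3300 × cos 21.5° ≈ 3070 km.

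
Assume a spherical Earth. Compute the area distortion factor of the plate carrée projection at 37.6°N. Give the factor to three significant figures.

For the equirectangular projection with φ₀ = 0 (plate carrée), h = 1 along meridians and k = sec φ along parallels.
Areal scale = h·k = 1 × sec φ; at 37.6°, h = 1.000, k = 1.262, so h·k = 1.262.

1.26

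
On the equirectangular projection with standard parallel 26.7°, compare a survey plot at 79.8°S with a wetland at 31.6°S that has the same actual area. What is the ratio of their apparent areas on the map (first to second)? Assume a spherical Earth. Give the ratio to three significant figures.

4.81

With standard parallel φ₀ = 26.7°, the equirectangular projection gives x = Rλ cos φ₀, y = Rφ, so h = 1 and k = cos 26.7° / cos φ.
Areal scale at 79.8°: h·k = 1.000 × 5.045 = 5.045.
Areal scale at 31.6°: h·k = 1.000 × 1.049 = 1.049.
Ratio = 5.045/1.049 ≈ 4.81.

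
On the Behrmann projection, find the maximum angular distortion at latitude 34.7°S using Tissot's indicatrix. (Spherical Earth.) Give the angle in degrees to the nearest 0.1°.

Behrmann is a cylindrical equal-area projection with standard parallels at ±30°. Cylindrical equal-area (φ₀ = 30°): h = cos φ / cos 30° along meridians, k = cos 30° / cos φ along parallels; h·k = 1.
At 34.7°: h = 0.9493, k = 1.053; principal scales a = 1.053, b = 0.9493.
sin(ω/2) = (a − b)/(a + b) = 0.1040/2.003 = 0.05195, so ω = 2 arcsin(0.05195) ≈ 6.0°.

6.0°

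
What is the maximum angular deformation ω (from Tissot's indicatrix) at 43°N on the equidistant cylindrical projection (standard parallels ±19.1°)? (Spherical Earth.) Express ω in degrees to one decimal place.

The equidistant cylindrical projection with φ₀ = 19.1° has h = 1 (meridians true) and k = cos φ₀ / cos φ along parallels.
At 43°: h = 1.000, k = 1.292; principal scales a = 1.292, b = 1.000.
sin(ω/2) = (a − b)/(a + b) = 0.2921/2.292 = 0.1274, so ω = 2 arcsin(0.1274) ≈ 14.6°.

14.6°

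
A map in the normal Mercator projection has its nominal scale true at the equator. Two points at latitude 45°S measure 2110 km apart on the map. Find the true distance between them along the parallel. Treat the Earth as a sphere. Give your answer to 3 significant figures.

Mercator is conformal, so the point scale is isotropic: h = k = sec φ = 1/cos φ.
Along the parallel at 45°, map distances are exaggerated by k = sec 45° = 1.414.
True distance = 2110 / 1.414 = 2110 × cos 45° ≈ 1490 km.

1490 km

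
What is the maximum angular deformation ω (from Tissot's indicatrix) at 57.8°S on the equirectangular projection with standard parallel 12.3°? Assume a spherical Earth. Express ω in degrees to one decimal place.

34.2°

With standard parallel φ₀ = 12.3°, the equirectangular projection gives x = Rλ cos φ₀, y = Rφ, so h = 1 and k = cos 12.3° / cos φ.
At 57.8°: h = 1.000, k = 1.834; principal scales a = 1.834, b = 1.000.
sin(ω/2) = (a − b)/(a + b) = 0.8335/2.834 = 0.2942, so ω = 2 arcsin(0.2942) ≈ 34.2°.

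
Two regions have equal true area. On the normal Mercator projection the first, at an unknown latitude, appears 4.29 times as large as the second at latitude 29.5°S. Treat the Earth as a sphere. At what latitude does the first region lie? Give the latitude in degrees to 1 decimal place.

65.2°

Mercator areal scale is sec²φ, so apparent-area ratio = sec²φ₁ / sec²φ₂ = cos²φ₂ / cos²φ₁.
cos²φ₂ / cos²φ₁ = 4.29  ⇒  cos φ₁ = cos 29.5° / √4.29 = 0.8704/2.071 = 0.4202.
φ₁ = arccos(0.4202) ≈ 65.2°.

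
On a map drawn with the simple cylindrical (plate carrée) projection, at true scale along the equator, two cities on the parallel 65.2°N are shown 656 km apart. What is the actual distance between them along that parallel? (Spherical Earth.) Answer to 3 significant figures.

275 km

In the plate carrée (x = Rλ, y = Rφ), meridians are true-scale (h = 1) and parallels are stretched by k = sec φ.
Along the parallel at 65.2°, map distances are exaggerated by k = sec 65.2° = 2.384.
True distance = 656 / 2.384 = 656 × cos 65.2° ≈ 275 km.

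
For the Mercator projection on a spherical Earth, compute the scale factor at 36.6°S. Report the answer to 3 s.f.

1.25

Mercator is conformal, so the point scale is isotropic: h = k = sec φ = 1/cos φ.
k = 1/cos 36.6° = 1/0.8028 = 1.246.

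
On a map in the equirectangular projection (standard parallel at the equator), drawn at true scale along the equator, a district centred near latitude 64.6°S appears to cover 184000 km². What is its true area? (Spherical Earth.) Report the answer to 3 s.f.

For the equirectangular projection with φ₀ = 0 (plate carrée), h = 1 along meridians and k = sec φ along parallels.
Areal scale = h·k = 1 × sec φ; at 64.6°, h = 1.000, k = 2.331, so h·k = 2.331.
True area = apparent / (areal scale) = 184000 / 2.331 ≈ 78900 km².

78900 km²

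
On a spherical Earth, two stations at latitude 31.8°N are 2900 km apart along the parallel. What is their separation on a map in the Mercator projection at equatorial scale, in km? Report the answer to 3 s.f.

The Mercator projection is conformal; its linear scale factor is the same in every direction and equals sec φ = 1/cos φ.
Along the parallel, k = sec 31.8° = 1/0.8499 = 1.177.
Map distance = 2900 × 1.177 ≈ 3410 km.

3410 km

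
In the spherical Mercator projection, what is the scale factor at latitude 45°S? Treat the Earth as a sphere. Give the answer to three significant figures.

The Mercator projection is conformal; its linear scale factor is the same in every direction and equals sec φ = 1/cos φ.
k = 1/cos 45° = 1/0.7071 = 1.414.

1.41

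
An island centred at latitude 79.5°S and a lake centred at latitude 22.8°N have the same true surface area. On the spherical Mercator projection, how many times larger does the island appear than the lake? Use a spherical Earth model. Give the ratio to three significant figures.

25.6

Mercator areal scale is sec²φ.
At 79.5°: sec²(79.5°) = 1/0.1822² = 30.11.
At 22.8°: sec²(22.8°) = 1/0.9219² = 1.177.
Ratio = 30.11/1.177 = cos²(22.8°)/cos²(79.5°) ≈ 25.6.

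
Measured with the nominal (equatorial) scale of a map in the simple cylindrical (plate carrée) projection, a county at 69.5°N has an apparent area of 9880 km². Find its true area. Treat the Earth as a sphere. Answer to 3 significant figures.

Plate carrée maps x = Rλ, y = Rφ. The meridian scale is h = 1 and the parallel scale is k = 1/cos φ = sec φ.
Areal scale = h·k = 1 × sec φ; at 69.5°, h = 1.000, k = 2.855, so h·k = 2.855.
True area = apparent / (areal scale) = 9880 / 2.855 ≈ 3460 km².

3460 km²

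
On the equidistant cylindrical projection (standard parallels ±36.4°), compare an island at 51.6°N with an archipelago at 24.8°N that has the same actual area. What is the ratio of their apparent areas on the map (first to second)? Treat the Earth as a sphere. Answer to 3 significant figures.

With standard parallel φ₀ = 36.4°, the equirectangular projection gives x = Rλ cos φ₀, y = Rφ, so h = 1 and k = cos 36.4° / cos φ.
Areal scale at 51.6°: h·k = 1.000 × 1.296 = 1.296.
Areal scale at 24.8°: h·k = 1.000 × 0.8867 = 0.8867.
Ratio = 1.296/0.8867 ≈ 1.46.

1.46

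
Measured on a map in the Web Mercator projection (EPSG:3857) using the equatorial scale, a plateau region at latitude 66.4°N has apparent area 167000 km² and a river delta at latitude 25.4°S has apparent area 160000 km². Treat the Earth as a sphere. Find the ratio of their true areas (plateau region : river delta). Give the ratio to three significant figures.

On Mercator the areal scale is sec²φ, so true area = apparent × cos²φ.
True area of plateau region: 167000 × cos²(66.4°) = 167000 × 0.1603 = 26770 km².
True area of river delta: 160000 × cos²(25.4°) = 160000 × 0.8160 = 130600 km².
Ratio = 26770 / 130600 ≈ 0.205.

0.205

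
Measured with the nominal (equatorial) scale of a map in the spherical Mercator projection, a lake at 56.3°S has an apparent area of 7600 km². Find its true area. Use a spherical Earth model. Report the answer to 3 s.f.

2340 km²

The Mercator projection is conformal; its linear scale factor is the same in every direction and equals sec φ = 1/cos φ.
Areal scale = k² = sec²φ = 1/cos²(56.3°) = 1/0.5548² = 3.248.
True area = apparent / (areal scale) = 7600 / 3.248 ≈ 2340 km².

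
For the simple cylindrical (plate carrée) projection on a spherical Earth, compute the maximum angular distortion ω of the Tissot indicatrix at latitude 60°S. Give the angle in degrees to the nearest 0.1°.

For the equirectangular projection with φ₀ = 0 (plate carrée), h = 1 along meridians and k = sec φ along parallels.
At 60°: h = 1.000, k = 2.000; principal scales a = 2.000, b = 1.000.
sin(ω/2) = (a − b)/(a + b) = 1.0000/3.000 = 0.3333, so ω = 2 arcsin(0.3333) ≈ 38.9°.

38.9°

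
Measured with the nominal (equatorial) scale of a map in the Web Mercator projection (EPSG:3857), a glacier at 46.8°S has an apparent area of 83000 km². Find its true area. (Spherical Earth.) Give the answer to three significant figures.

38900 km²

Mercator is conformal, so the point scale is isotropic: h = k = sec φ = 1/cos φ.
Areal scale = k² = sec²φ = 1/cos²(46.8°) = 1/0.6845² = 2.134.
True area = apparent / (areal scale) = 83000 / 2.134 ≈ 38900 km².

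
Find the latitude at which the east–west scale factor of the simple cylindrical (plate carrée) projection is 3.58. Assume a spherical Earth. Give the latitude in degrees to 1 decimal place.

73.8°

Plate carrée: h = 1, k = sec φ along parallels.
sec φ = 3.58  ⇒  cos φ = 0.2793  ⇒  φ ≈ 73.8°.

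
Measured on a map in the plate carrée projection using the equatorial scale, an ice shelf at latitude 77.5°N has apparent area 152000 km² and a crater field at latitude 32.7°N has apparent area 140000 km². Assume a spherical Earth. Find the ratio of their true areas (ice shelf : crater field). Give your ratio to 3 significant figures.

Plate carrée has h = 1 and k = sec φ, giving areal scale sec φ; true area = (apparent area) · cos φ.
True area of ice shelf: 152000 × cos(77.5°) = 152000 × 0.2164 = 32900 km².
True area of crater field: 140000 × cos(32.7°) = 140000 × 0.8415 = 117800 km².
Ratio = 32900 / 117800 ≈ 0.279.

0.279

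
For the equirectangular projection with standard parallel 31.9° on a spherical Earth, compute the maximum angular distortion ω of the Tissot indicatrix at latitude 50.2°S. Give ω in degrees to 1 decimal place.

16.1°

The equidistant cylindrical projection with φ₀ = 31.9° has h = 1 (meridians true) and k = cos φ₀ / cos φ along parallels.
At 50.2°: h = 1.000, k = 1.326; principal scales a = 1.326, b = 1.000.
sin(ω/2) = (a − b)/(a + b) = 0.3263/2.326 = 0.1403, so ω = 2 arcsin(0.1403) ≈ 16.1°.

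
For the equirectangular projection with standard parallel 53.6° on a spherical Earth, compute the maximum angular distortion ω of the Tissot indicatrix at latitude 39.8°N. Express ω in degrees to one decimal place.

With standard parallel φ₀ = 53.6°, the equirectangular projection gives x = Rλ cos φ₀, y = Rφ, so h = 1 and k = cos 53.6° / cos φ.
At 39.8°: h = 1.000, k = 0.7724; principal scales a = 1.000, b = 0.7724.
sin(ω/2) = (a − b)/(a + b) = 0.2276/1.772 = 0.1284, so ω = 2 arcsin(0.1284) ≈ 14.8°.

14.8°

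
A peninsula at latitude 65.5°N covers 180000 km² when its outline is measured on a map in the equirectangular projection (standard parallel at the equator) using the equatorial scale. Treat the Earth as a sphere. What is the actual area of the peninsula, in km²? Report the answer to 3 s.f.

In the plate carrée (x = Rλ, y = Rφ), meridians are true-scale (h = 1) and parallels are stretched by k = sec φ.
Areal scale = h·k = 1 × sec φ; at 65.5°, h = 1.000, k = 2.411, so h·k = 2.411.
True area = apparent / (areal scale) = 180000 / 2.411 ≈ 74600 km².

74600 km²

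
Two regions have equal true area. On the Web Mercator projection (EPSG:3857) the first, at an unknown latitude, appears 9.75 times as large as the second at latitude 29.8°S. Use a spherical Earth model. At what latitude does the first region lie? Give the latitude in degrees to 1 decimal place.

For equal true areas on Mercator, apparent areas scale as sec²φ, so the ratio is cos²φ₂ / cos²φ₁.
cos²φ₂ / cos²φ₁ = 9.75  ⇒  cos φ₁ = cos 29.8° / √9.75 = 0.8678/3.122 = 0.2779.
φ₁ = arccos(0.2779) ≈ 73.9°.

73.9°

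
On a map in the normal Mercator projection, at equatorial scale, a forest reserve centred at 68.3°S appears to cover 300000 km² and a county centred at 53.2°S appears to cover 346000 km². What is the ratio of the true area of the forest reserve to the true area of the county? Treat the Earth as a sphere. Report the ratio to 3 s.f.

0.330

Since Mercator area scale is 1/cos²φ, the true area equals the apparent area multiplied by cos²φ.
True area of forest reserve: 300000 × cos²(68.3°) = 300000 × 0.1367 = 41010 km².
True area of county: 346000 × cos²(53.2°) = 346000 × 0.3588 = 124200 km².
Ratio = 41010 / 124200 ≈ 0.330.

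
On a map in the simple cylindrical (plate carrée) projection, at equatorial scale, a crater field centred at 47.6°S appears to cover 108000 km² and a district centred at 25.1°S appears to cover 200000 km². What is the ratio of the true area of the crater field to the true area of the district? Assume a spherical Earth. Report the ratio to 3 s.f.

0.402

On the plate carrée, areal scale = h·k = 1 × sec φ, so true area = apparent × cos φ.
True area of crater field: 108000 × cos(47.6°) = 108000 × 0.6743 = 72820 km².
True area of district: 200000 × cos(25.1°) = 200000 × 0.9056 = 181100 km².
Ratio = 72820 / 181100 ≈ 0.402.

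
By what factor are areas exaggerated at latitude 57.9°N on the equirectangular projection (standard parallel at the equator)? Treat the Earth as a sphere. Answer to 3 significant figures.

1.88

In the plate carrée (x = Rλ, y = Rφ), meridians are true-scale (h = 1) and parallels are stretched by k = sec φ.
Areal scale = h·k = 1 × sec φ; at 57.9°, h = 1.000, k = 1.882, so h·k = 1.882.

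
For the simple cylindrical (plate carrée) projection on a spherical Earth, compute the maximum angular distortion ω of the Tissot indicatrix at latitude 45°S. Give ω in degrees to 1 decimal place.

For the equirectangular projection with φ₀ = 0 (plate carrée), h = 1 along meridians and k = sec φ along parallels.
At 45°: h = 1.000, k = 1.414; principal scales a = 1.414, b = 1.000.
sin(ω/2) = (a − b)/(a + b) = 0.4142/2.414 = 0.1716, so ω = 2 arcsin(0.1716) ≈ 19.8°.

19.8°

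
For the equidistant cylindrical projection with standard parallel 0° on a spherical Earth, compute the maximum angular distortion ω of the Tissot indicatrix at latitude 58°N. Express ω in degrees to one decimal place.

Plate carrée maps x = Rλ, y = Rφ. The meridian scale is h = 1 and the parallel scale is k = 1/cos φ = sec φ.
At 58°: h = 1.000, k = 1.887; principal scales a = 1.887, b = 1.000.
sin(ω/2) = (a − b)/(a + b) = 0.8871/2.887 = 0.3073, so ω = 2 arcsin(0.3073) ≈ 35.8°.

35.8°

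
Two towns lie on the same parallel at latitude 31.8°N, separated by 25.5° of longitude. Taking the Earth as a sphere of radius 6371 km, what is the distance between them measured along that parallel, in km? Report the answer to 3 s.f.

Arc length along a parallel = R cos φ · Δλ (with Δλ in radians).
= 6371 × cos 31.8° × (25.5° × π/180) = 6371 × 0.8499 × 0.4451 ≈ 2410 km.

2410 km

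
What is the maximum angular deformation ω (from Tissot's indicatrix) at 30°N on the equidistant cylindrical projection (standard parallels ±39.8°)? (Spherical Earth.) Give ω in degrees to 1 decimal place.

In the equirectangular projection with standard parallel φ₀ = 39.8° (x = Rλ cos φ₀, y = Rφ), meridians are true-scale (h = 1) and the parallel scale is k = cos φ₀ / cos φ.
At 30°: h = 1.000, k = 0.8871; principal scales a = 1.000, b = 0.8871.
sin(ω/2) = (a − b)/(a + b) = 0.1129/1.887 = 0.05981, so ω = 2 arcsin(0.05981) ≈ 6.9°.

6.9°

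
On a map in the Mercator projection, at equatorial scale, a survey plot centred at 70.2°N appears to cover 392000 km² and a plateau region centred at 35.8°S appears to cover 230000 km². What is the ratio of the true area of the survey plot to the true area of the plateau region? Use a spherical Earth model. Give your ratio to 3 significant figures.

0.297

On Mercator the areal scale is sec²φ, so true area = apparent × cos²φ.
True area of survey plot: 392000 × cos²(70.2°) = 392000 × 0.1147 = 44980 km².
True area of plateau region: 230000 × cos²(35.8°) = 230000 × 0.6578 = 151300 km².
Ratio = 44980 / 151300 ≈ 0.297.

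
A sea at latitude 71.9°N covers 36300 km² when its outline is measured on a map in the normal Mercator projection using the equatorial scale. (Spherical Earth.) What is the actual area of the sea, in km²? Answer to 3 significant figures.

Mercator is conformal, so the point scale is isotropic: h = k = sec φ = 1/cos φ.
Areal scale = k² = sec²φ = 1/cos²(71.9°) = 1/0.3107² = 10.36.
True area = apparent / (areal scale) = 36300 / 10.36 ≈ 3500 km².

3500 km²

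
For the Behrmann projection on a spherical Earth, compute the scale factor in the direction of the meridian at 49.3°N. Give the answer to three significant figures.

Behrmann is a cylindrical equal-area projection with standard parallels at ±30°. For cylindrical equal-area with standard parallel φ₀, h = cos φ / cos φ₀ and k = cos φ₀ / cos φ, so h·k = 1.
h = cos 49.3° / cos 30° = 0.6521/0.8660 = 0.7530.

0.753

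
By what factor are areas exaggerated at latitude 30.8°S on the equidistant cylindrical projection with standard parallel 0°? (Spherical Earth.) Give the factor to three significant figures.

1.16

For the equirectangular projection with φ₀ = 0 (plate carrée), h = 1 along meridians and k = sec φ along parallels.
Areal scale = h·k = 1 × sec φ; at 30.8°, h = 1.000, k = 1.164, so h·k = 1.164.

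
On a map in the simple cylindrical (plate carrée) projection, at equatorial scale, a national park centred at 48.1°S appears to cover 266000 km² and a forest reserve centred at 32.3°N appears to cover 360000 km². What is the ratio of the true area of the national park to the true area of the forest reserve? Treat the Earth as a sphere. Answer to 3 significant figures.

On the plate carrée, areal scale = h·k = 1 × sec φ, so true area = apparent × cos φ.
True area of national park: 266000 × cos(48.1°) = 266000 × 0.6678 = 177600 km².
True area of forest reserve: 360000 × cos(32.3°) = 360000 × 0.8453 = 304300 km².
Ratio = 177600 / 304300 ≈ 0.584.

0.584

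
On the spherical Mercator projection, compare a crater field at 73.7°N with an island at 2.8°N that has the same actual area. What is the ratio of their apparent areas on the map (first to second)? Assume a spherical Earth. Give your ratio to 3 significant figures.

12.7

On Mercator, area is exaggerated by sec²φ = 1/cos²φ.
At 73.7°: sec²(73.7°) = 1/0.2807² = 12.69.
At 2.8°: sec²(2.8°) = 1/0.9988² = 1.002.
Ratio = 12.69/1.002 = cos²(2.8°)/cos²(73.7°) ≈ 12.7.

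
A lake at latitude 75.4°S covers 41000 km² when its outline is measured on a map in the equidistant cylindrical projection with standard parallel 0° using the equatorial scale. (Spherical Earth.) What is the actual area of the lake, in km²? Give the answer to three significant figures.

In the plate carrée (x = Rλ, y = Rφ), meridians are true-scale (h = 1) and parallels are stretched by k = sec φ.
Areal scale = h·k = 1 × sec φ; at 75.4°, h = 1.000, k = 3.967, so h·k = 3.967.
True area = apparent / (areal scale) = 41000 / 3.967 ≈ 10300 km².

10300 km²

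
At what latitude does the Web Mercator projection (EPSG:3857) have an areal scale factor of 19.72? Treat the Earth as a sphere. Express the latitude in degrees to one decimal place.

77.0°

Mercator areal scale is sec²φ.
sec²φ = 19.72  ⇒  cos²φ = 0.05071  ⇒  cos φ = 0.2252.
φ = arccos(0.2252) ≈ 77.0°.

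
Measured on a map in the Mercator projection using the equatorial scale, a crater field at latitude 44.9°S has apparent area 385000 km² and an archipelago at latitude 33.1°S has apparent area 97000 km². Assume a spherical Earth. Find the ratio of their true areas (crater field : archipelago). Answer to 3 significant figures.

2.84

On Mercator the areal scale is sec²φ, so true area = apparent × cos²φ.
True area of crater field: 385000 × cos²(44.9°) = 385000 × 0.5017 = 193200 km².
True area of archipelago: 97000 × cos²(33.1°) = 97000 × 0.7018 = 68070 km².
Ratio = 193200 / 68070 ≈ 2.84.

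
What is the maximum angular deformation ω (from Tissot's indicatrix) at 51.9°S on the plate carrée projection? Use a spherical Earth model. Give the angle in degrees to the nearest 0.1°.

In the plate carrée (x = Rλ, y = Rφ), meridians are true-scale (h = 1) and parallels are stretched by k = sec φ.
At 51.9°: h = 1.000, k = 1.621; principal scales a = 1.621, b = 1.000.
sin(ω/2) = (a − b)/(a + b) = 0.6207/2.621 = 0.2368, so ω = 2 arcsin(0.2368) ≈ 27.4°.

27.4°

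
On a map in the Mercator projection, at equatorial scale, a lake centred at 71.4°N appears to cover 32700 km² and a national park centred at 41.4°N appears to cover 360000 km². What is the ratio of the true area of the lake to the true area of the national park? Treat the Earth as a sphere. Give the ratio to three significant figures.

0.0164

Mercator's areal exaggeration is sec²φ; hence true area = (apparent area) · cos²φ.
True area of lake: 32700 × cos²(71.4°) = 32700 × 0.1017 = 3327 km².
True area of national park: 360000 × cos²(41.4°) = 360000 × 0.5627 = 202600 km².
Ratio = 3327 / 202600 ≈ 0.0164.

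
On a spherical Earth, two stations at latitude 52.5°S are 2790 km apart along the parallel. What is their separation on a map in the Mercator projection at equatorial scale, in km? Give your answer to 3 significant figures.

4580 km

Mercator is conformal, so the point scale is isotropic: h = k = sec φ = 1/cos φ.
Along the parallel, k = sec 52.5° = 1/0.6088 = 1.643.
Map distance = 2790 × 1.643 ≈ 4580 km.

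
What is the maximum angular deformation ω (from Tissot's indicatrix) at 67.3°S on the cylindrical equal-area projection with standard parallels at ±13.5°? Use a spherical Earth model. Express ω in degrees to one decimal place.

For cylindrical equal-area with standard parallel φ₀, h = cos φ / cos φ₀ and k = cos φ₀ / cos φ, so h·k = 1.
At 67.3°: h = 0.3969, k = 2.520; principal scales a = 2.520, b = 0.3969.
sin(ω/2) = (a − b)/(a + b) = 2.123/2.917 = 0.7279, so ω = 2 arcsin(0.7279) ≈ 93.4°.

93.4°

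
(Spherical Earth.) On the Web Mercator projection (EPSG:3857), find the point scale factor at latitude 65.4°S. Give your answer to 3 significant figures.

2.40

For Mercator, h = k = sec φ (a conformal cylindrical projection has a single point scale, 1/cos φ).
k = 1/cos 65.4° = 1/0.4163 = 2.402.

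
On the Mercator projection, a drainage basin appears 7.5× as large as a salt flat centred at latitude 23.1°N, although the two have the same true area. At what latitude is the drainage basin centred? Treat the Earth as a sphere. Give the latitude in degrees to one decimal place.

Mercator areal scale is sec²φ, so apparent-area ratio = sec²φ₁ / sec²φ₂ = cos²φ₂ / cos²φ₁.
cos²φ₂ / cos²φ₁ = 7.5  ⇒  cos φ₁ = cos 23.1° / √7.5 = 0.9198/2.739 = 0.3359.
φ₁ = arccos(0.3359) ≈ 70.4°.

70.4°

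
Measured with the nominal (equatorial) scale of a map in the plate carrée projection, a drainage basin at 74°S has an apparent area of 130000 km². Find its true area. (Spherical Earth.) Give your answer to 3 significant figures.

For the equirectangular projection with φ₀ = 0 (plate carrée), h = 1 along meridians and k = sec φ along parallels.
Areal scale = h·k = 1 × sec φ; at 74°, h = 1.000, k = 3.628, so h·k = 3.628.
True area = apparent / (areal scale) = 130000 / 3.628 ≈ 35800 km².

35800 km²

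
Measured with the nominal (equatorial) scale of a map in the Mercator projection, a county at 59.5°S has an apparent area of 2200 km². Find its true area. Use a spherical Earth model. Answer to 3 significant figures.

567 km²

Mercator is conformal, so the point scale is isotropic: h = k = sec φ = 1/cos φ.
Areal scale = k² = sec²φ = 1/cos²(59.5°) = 1/0.5075² = 3.882.
True area = apparent / (areal scale) = 2200 / 3.882 ≈ 567 km².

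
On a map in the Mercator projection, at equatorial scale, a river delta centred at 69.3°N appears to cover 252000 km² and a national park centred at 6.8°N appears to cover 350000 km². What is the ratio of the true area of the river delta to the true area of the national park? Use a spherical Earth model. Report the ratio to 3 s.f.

0.0912

On Mercator the areal scale is sec²φ, so true area = apparent × cos²φ.
True area of river delta: 252000 × cos²(69.3°) = 252000 × 0.1249 = 31490 km².
True area of national park: 350000 × cos²(6.8°) = 350000 × 0.9860 = 345100 km².
Ratio = 31490 / 345100 ≈ 0.0912.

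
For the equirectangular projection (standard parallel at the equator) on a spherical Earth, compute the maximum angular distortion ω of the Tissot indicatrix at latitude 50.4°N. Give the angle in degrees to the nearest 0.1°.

25.6°

For the equirectangular projection with φ₀ = 0 (plate carrée), h = 1 along meridians and k = sec φ along parallels.
At 50.4°: h = 1.000, k = 1.569; principal scales a = 1.569, b = 1.000.
sin(ω/2) = (a − b)/(a + b) = 0.5688/2.569 = 0.2214, so ω = 2 arcsin(0.2214) ≈ 25.6°.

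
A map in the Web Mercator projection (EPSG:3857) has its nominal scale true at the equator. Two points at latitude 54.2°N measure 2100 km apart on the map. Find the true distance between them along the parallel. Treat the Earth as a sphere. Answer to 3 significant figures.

Mercator is conformal, so the point scale is isotropic: h = k = sec φ = 1/cos φ.
Along the parallel at 54.2°, map distances are exaggerated by k = sec 54.2° = 1.710.
True distance = 2100 / 1.710 = 2100 × cos 54.2° ≈ 1230 km.

1230 km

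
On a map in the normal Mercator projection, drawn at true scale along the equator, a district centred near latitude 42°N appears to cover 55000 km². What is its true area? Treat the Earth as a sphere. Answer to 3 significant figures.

For Mercator, h = k = sec φ (a conformal cylindrical projection has a single point scale, 1/cos φ).
Areal scale = k² = sec²φ = 1/cos²(42°) = 1/0.7431² = 1.811.
True area = apparent / (areal scale) = 55000 / 1.811 ≈ 30400 km².

30400 km²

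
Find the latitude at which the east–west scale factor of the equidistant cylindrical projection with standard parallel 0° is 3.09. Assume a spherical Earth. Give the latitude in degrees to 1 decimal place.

71.1°

Plate carrée: h = 1, k = sec φ along parallels.
sec φ = 3.09  ⇒  cos φ = 0.3236  ⇒  φ ≈ 71.1°.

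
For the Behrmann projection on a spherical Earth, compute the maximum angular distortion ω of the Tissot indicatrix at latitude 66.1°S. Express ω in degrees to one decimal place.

79.7°

Behrmann is a cylindrical equal-area projection with standard parallels at ±30°. For cylindrical equal-area with standard parallel φ₀, h = cos φ / cos φ₀ and k = cos φ₀ / cos φ, so h·k = 1.
At 66.1°: h = 0.4678, k = 2.138; principal scales a = 2.138, b = 0.4678.
sin(ω/2) = (a − b)/(a + b) = 1.670/2.605 = 0.6409, so ω = 2 arcsin(0.6409) ≈ 79.7°.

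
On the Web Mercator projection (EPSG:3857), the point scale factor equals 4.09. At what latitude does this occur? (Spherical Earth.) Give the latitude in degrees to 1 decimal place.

Mercator scale is k = sec φ = 1/cos φ.
1/cos φ = 4.09  ⇒  cos φ = 0.2445  ⇒  φ = arccos(0.2445) ≈ 75.8°.

75.8°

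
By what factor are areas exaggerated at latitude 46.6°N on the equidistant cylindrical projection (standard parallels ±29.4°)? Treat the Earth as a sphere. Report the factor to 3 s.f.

1.27

The equidistant cylindrical projection with φ₀ = 29.4° has h = 1 (meridians true) and k = cos φ₀ / cos φ along parallels.
Areal scale = h·k = 1 × cos φ₀ / cos φ; at 46.6°, h = 1.000, k = 1.268, so h·k = 1.268.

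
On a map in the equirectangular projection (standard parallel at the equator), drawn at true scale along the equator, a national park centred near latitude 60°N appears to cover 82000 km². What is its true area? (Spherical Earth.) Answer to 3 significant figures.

In the plate carrée (x = Rλ, y = Rφ), meridians are true-scale (h = 1) and parallels are stretched by k = sec φ.
Areal scale = h·k = 1 × sec φ; at 60°, h = 1.000, k = 2.000, so h·k = 2.000.
True area = apparent / (areal scale) = 82000 / 2.000 ≈ 41000 km².

41000 km²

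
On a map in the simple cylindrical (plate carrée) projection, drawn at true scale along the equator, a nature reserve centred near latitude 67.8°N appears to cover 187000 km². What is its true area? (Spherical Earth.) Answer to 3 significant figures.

70700 km²

Plate carrée maps x = Rλ, y = Rφ. The meridian scale is h = 1 and the parallel scale is k = 1/cos φ = sec φ.
Areal scale = h·k = 1 × sec φ; at 67.8°, h = 1.000, k = 2.647, so h·k = 2.647.
True area = apparent / (areal scale) = 187000 / 2.647 ≈ 70700 km².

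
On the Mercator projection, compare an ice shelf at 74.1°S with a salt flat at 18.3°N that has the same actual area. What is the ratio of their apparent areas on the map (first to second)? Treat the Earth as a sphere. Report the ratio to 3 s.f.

On Mercator, area is exaggerated by sec²φ = 1/cos²φ.
At 74.1°: sec²(74.1°) = 1/0.2740² = 13.32.
At 18.3°: sec²(18.3°) = 1/0.9494² = 1.109.
Ratio = 13.32/1.109 = cos²(18.3°)/cos²(74.1°) ≈ 12.0.

12.0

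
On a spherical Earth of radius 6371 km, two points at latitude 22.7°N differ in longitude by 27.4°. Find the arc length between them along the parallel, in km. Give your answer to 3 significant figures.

2810 km

Arc length along a parallel = R cos φ · Δλ (with Δλ in radians).
= 6371 × cos 22.7° × (27.4° × π/180) = 6371 × 0.9225 × 0.4782 ≈ 2810 km.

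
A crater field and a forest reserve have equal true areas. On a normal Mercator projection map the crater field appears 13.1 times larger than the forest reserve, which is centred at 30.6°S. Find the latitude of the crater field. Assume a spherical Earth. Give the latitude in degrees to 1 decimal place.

On Mercator, (apparent₁)/(apparent₂) = sec²φ₁ / sec²φ₂ when true areas are equal.
cos²φ₂ / cos²φ₁ = 13.1  ⇒  cos φ₁ = cos 30.6° / √13.1 = 0.8607/3.619 = 0.2378.
φ₁ = arccos(0.2378) ≈ 76.2°.

76.2°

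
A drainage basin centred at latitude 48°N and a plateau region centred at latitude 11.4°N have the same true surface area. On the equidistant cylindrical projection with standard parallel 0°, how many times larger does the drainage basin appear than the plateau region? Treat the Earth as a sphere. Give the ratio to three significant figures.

1.46

In the plate carrée (x = Rλ, y = Rφ), meridians are true-scale (h = 1) and parallels are stretched by k = sec φ.
Areal scale at 48°: h·k = 1.000 × 1.494 = 1.494.
Areal scale at 11.4°: h·k = 1.000 × 1.020 = 1.020.
Ratio = 1.494/1.020 ≈ 1.46.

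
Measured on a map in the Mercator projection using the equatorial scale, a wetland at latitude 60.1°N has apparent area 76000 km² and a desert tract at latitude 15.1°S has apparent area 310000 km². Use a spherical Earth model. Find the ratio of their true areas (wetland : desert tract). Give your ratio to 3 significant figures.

Since Mercator area scale is 1/cos²φ, the true area equals the apparent area multiplied by cos²φ.
True area of wetland: 76000 × cos²(60.1°) = 76000 × 0.2485 = 18890 km².
True area of desert tract: 310000 × cos²(15.1°) = 310000 × 0.9321 = 289000 km².
Ratio = 18890 / 289000 ≈ 0.0654.

0.0654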